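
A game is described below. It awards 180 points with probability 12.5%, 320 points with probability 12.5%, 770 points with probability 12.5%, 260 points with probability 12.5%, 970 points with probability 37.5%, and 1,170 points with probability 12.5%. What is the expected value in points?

EV = 0.125 × 180 + 0.125 × 320 + 0.125 × 770 + 0.125 × 260 + 0.375 × 970 + 0.125 × 1170 = 22.5 + 40 + 96.25 + 32.5 + 363.75 + 146.25 = 701.25

701.25 points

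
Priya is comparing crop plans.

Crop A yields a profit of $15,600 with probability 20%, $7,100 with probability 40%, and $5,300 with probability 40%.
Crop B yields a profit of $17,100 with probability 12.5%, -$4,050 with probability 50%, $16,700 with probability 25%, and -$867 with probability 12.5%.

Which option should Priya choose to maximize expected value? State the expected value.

Crop A ($8,080)

Crop A = 0.2 × 15600 + 0.4 × 7100 + 0.4 × 5300 = 3120 + 2840 + 2120 = 8080
Crop B = 0.125 × 17100 + 0.5 × (-4050) + 0.25 × 16700 + 0.125 × (-867) = 2137.5 − 2025 + 4175 − 108.375 = 4179.125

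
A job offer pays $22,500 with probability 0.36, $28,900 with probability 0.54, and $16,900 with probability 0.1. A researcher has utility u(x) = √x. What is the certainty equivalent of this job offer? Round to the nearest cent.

$25,217.44

E[u] = 0.36·√22500 + 0.54·√28900 + 0.1·√16900 = 0.36·150 + 0.54·170 + 0.1·130 = 158.8
CE = (158.8)² = 25217.44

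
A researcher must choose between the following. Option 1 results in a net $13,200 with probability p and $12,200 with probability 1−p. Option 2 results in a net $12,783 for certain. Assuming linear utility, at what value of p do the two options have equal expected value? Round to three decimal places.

p·13200 + (1−p)·12200 = 12783
1000p + 12200 = 12783
p = (12783 − 12200) / 1000

p = 0.583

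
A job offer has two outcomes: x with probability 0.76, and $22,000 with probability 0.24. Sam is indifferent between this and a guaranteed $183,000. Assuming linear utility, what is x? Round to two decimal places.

0.76·x + 0.24·22000 = 183000
0.76·x = 183000 − 5280 = 177720
x = 177720 / 0.76 = 233842.1053

x = $233,842.11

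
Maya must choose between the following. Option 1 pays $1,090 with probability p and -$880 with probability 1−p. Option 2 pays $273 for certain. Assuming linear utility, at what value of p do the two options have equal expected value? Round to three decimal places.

p·1090 + (1−p)·(-880) = 273
1970p − 880 = 273
p = (273 + 880) / 1970

p = 0.585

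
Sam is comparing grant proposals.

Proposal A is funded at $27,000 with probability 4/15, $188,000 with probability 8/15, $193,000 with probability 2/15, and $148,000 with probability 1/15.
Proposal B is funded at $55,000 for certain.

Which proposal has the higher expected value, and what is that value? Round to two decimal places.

Proposal A = 4/15 × 27000 + 8/15 × 188000 + 2/15 × 193000 + 1/15 × 148000 = 7200 + 100266.6667 + 25733.3333 + 9866.6667 = 143066.6667
Proposal B: 55000 (certain)

Proposal A ($143,066.67)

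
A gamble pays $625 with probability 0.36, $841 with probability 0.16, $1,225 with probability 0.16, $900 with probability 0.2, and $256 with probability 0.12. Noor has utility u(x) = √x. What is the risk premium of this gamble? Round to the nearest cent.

$28.61

E[u] = 0.36·√625 + 0.16·√841 + 0.16·√1225 + 0.2·√900 + 0.12·√256 = 0.36·25 + 0.16·29 + 0.16·35 + 0.2·30 + 0.12·16 = 27.16
CE = (27.16)² = 737.6656
Risk premium = EV − CE = 766.28 − 737.6656 = 28.6144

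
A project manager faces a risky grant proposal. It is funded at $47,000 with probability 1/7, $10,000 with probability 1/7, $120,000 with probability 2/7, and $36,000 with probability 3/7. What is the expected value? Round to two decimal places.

$57,857.14

EV = 1/7 × 47000 + 1/7 × 10000 + 2/7 × 120000 + 3/7 × 36000 = 6714.2857 + 1428.5714 + 34285.7143 + 15428.5714 = 57857.1429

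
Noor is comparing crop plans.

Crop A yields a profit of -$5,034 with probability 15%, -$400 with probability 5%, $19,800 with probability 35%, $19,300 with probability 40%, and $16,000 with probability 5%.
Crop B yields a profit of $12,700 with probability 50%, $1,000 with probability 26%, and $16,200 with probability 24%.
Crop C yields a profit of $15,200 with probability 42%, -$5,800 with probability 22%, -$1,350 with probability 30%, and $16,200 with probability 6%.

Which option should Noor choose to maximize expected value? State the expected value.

Crop A = 0.15 × (-5034) + 0.05 × (-400) + 0.35 × 19800 + 0.4 × 19300 + 0.05 × 16000 = -755.1 − 20 + 6930 + 7720 + 800 = 14674.9
Crop B = 0.5 × 12700 + 0.26 × 1000 + 0.24 × 16200 = 6350 + 260 + 3888 = 10498
Crop C = 0.42 × 15200 + 0.22 × (-5800) + 0.3 × (-1350) + 0.06 × 16200 = 6384 − 1276 − 405 + 972 = 5675

Crop A ($14,674.90)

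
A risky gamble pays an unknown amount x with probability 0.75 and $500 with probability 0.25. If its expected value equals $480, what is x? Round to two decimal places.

0.75·x + 0.25·500 = 480
0.75·x = 480 − 125 = 355
x = 355 / 0.75 = 473.3333

x = $473.33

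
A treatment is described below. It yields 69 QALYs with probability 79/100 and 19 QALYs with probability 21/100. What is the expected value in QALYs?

58.5 QALYs

EV = 79/100 × 69 + 21/100 × 19 = 54.51 + 3.99 = 58.5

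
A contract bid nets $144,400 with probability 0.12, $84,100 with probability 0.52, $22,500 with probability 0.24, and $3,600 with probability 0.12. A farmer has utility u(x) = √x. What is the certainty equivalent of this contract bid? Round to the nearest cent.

$57,408.16

E[u] = 0.12·√144400 + 0.52·√84100 + 0.24·√22500 + 0.12·√3600 = 0.12·380 + 0.52·290 + 0.24·150 + 0.12·60 = 239.6
CE = (239.6)² = 57408.16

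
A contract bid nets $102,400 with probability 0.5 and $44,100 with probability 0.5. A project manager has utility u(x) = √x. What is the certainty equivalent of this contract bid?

$70,225

E[u] = 0.5·√102400 + 0.5·√44100 = 0.5·320 + 0.5·210 = 265
CE = (265)² = 70225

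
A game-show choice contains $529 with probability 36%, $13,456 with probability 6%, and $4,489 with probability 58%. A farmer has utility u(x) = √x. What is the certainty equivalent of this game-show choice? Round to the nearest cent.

E[u] = 0.36·√529 + 0.06·√13456 + 0.58·√4489 = 0.36·23 + 0.06·116 + 0.58·67 = 54.1
CE = (54.1)² = 2926.81

$2,926.81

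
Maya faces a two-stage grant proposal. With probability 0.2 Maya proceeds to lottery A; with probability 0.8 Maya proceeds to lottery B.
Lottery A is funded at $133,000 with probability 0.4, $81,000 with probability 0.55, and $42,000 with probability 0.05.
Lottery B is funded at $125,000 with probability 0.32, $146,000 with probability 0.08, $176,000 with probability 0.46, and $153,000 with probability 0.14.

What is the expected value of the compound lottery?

EV(A) = 0.4 × 133000 + 0.55 × 81000 + 0.05 × 42000 = 53200 + 44550 + 2100 = 99850
EV(B) = 0.32 × 125000 + 0.08 × 146000 + 0.46 × 176000 + 0.14 × 153000 = 40000 + 11680 + 80960 + 21420 = 154060
Overall = 0.2 × 99850 + 0.8 × 154060 = 19970 + 123248 = 143218

$143,218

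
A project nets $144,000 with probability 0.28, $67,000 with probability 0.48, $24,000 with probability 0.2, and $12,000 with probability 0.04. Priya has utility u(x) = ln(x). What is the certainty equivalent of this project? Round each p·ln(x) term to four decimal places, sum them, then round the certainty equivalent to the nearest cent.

E[u] = 0.28·ln(144000) + 0.48·ln(67000) + 0.2·ln(24000) + 0.04·ln(12000) = 3.3257 + 5.3340 + 2.0172 + 0.3757 = 11.0526
CE = e^11.0526 ≈ 63107.82

$63,107.82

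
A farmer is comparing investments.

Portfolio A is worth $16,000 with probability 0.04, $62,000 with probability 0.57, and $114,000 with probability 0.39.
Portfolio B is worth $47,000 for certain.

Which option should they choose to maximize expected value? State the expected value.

Portfolio A = 0.04 × 16000 + 0.57 × 62000 + 0.39 × 114000 = 640 + 35340 + 44460 = 80440
Portfolio B: 47000 (certain)

Portfolio A ($80,440)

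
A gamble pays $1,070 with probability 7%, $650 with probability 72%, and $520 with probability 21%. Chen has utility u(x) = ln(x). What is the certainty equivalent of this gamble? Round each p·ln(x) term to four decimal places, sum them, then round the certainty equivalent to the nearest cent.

E[u] = 0.07·ln(1070) + 0.72·ln(650) + 0.21·ln(520) = 0.4883 + 4.6634 + 1.3133 = 6.4650
CE = e^6.4650 ≈ 642.26

$642.26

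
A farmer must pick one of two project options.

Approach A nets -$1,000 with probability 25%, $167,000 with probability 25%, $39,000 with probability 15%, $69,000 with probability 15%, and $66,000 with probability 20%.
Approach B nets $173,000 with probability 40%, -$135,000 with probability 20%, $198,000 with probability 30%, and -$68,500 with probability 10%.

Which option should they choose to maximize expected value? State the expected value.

Approach A = 0.25 × (-1000) + 0.25 × 167000 + 0.15 × 39000 + 0.15 × 69000 + 0.2 × 66000 = -250 + 41750 + 5850 + 10350 + 13200 = 70900
Approach B = 0.4 × 173000 + 0.2 × (-135000) + 0.3 × 198000 + 0.1 × (-68500) = 69200 − 27000 + 59400 − 6850 = 94750

Approach B ($94,750)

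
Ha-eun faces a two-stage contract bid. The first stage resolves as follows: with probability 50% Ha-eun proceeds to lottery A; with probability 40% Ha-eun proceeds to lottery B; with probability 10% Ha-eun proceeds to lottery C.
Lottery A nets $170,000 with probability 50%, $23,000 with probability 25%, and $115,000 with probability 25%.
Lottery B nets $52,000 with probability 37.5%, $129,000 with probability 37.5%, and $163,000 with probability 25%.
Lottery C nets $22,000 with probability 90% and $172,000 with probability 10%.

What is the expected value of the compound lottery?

$106,900

EV(A) = 0.5 × 170000 + 0.25 × 23000 + 0.25 × 115000 = 85000 + 5750 + 28750 = 119500
EV(B) = 0.375 × 52000 + 0.375 × 129000 + 0.25 × 163000 = 19500 + 48375 + 40750 = 108625
EV(C) = 0.9 × 22000 + 0.1 × 172000 = 19800 + 17200 = 37000
Overall = 0.5 × 119500 + 0.4 × 108625 + 0.1 × 37000 = 59750 + 43450 + 3700 = 106900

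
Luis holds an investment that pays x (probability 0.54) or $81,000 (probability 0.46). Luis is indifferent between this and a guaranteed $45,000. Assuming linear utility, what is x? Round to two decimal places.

0.54·x + 0.46·81000 = 45000
0.54·x = 45000 − 37260 = 7740
x = 7740 / 0.54 = 14333.3333

x = $14,333.33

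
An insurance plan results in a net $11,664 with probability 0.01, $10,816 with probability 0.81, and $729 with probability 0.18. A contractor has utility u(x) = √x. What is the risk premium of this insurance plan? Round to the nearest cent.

E[u] = 0.01·√11664 + 0.81·√10816 + 0.18·√729 = 0.01·108 + 0.81·104 + 0.18·27 = 90.18
CE = (90.18)² = 8132.4324
Risk premium = EV − CE = 9008.82 − 8132.4324 = 876.3876

$876.39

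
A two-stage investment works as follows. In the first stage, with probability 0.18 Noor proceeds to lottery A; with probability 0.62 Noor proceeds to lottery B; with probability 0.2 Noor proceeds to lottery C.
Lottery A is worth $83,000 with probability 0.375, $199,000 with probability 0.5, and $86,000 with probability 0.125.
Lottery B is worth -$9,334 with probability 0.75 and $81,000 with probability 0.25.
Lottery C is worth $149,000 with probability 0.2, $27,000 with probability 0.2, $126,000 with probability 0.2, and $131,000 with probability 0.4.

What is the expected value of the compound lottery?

$56,222.19

EV(A) = 0.375 × 83000 + 0.5 × 199000 + 0.125 × 86000 = 31125 + 99500 + 10750 = 141375
EV(B) = 0.75 × (-9334) + 0.25 × 81000 = -7000.5 + 20250 = 13249.5
EV(C) = 0.2 × 149000 + 0.2 × 27000 + 0.2 × 126000 + 0.4 × 131000 = 29800 + 5400 + 25200 + 52400 = 112800
Overall = 0.18 × 141375 + 0.62 × 13249.5 + 0.2 × 112800 = 25447.5 + 8214.69 + 22560 = 56222.19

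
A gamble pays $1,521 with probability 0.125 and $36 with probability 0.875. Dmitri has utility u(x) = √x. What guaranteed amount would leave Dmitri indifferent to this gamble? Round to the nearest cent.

E[u] = 0.125·√1521 + 0.875·√36 = 0.125·39 + 0.875·6 = 10.125
CE = (10.125)² = 102.515625

$102.52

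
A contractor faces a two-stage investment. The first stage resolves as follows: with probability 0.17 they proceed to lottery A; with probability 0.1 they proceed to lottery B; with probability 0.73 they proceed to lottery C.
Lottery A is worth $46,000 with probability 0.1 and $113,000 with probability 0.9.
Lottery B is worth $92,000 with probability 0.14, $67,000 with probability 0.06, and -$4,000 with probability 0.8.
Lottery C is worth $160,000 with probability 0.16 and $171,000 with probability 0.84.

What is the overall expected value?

EV(A) = 0.1 × 46000 + 0.9 × 113000 = 4600 + 101700 = 106300
EV(B) = 0.14 × 92000 + 0.06 × 67000 + 0.8 × (-4000) = 12880 + 4020 − 3200 = 13700
EV(C) = 0.16 × 160000 + 0.84 × 171000 = 25600 + 143640 = 169240
Overall = 0.17 × 106300 + 0.1 × 13700 + 0.73 × 169240 = 18071 + 1370 + 123545.2 = 142986.2

$142,986.20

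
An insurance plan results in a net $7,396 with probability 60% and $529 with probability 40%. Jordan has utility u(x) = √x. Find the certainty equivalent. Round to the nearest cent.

$3,696.64

E[u] = 0.6·√7396 + 0.4·√529 = 0.6·86 + 0.4·23 = 60.8
CE = (60.8)² = 3696.64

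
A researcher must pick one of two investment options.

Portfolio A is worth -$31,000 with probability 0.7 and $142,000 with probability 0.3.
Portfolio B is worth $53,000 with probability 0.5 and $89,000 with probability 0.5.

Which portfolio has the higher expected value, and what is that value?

Portfolio A = 0.7 × (-31000) + 0.3 × 142000 = -21700 + 42600 = 20900
Portfolio B = 0.5 × 53000 + 0.5 × 89000 = 26500 + 44500 = 71000

Portfolio B ($71,000)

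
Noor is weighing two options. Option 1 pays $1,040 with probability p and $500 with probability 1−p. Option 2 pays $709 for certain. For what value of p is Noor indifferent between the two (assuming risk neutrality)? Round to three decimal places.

p = 0.387

p·1040 + (1−p)·500 = 709
540p + 500 = 709
p = (709 − 500) / 540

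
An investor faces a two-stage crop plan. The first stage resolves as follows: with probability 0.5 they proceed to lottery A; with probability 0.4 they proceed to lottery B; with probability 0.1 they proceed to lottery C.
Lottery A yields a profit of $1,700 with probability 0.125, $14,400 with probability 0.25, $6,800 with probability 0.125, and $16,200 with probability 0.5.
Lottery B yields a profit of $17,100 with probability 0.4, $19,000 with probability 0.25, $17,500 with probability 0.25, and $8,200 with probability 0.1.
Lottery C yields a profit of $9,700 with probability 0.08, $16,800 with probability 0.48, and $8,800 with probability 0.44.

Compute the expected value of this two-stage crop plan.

EV(A) = 0.125 × 1700 + 0.25 × 14400 + 0.125 × 6800 + 0.5 × 16200 = 212.5 + 3600 + 850 + 8100 = 12762.5
EV(B) = 0.4 × 17100 + 0.25 × 19000 + 0.25 × 17500 + 0.1 × 8200 = 6840 + 4750 + 4375 + 820 = 16785
EV(C) = 0.08 × 9700 + 0.48 × 16800 + 0.44 × 8800 = 776 + 8064 + 3872 = 12712
Overall = 0.5 × 12762.5 + 0.4 × 16785 + 0.1 × 12712 = 6381.25 + 6714 + 1271.2 = 14366.45

$14,366.45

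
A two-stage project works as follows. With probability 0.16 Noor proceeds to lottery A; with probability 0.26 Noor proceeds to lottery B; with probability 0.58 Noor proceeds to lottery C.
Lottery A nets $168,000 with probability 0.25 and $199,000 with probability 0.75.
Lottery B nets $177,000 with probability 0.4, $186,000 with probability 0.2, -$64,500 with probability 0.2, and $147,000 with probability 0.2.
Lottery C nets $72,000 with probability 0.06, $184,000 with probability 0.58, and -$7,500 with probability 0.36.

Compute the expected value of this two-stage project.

EV(A) = 0.25 × 168000 + 0.75 × 199000 = 42000 + 149250 = 191250
EV(B) = 0.4 × 177000 + 0.2 × 186000 + 0.2 × (-64500) + 0.2 × 147000 = 70800 + 37200 − 12900 + 29400 = 124500
EV(C) = 0.06 × 72000 + 0.58 × 184000 + 0.36 × (-7500) = 4320 + 106720 − 2700 = 108340
Overall = 0.16 × 191250 + 0.26 × 124500 + 0.58 × 108340 = 30600 + 32370 + 62837.2 = 125807.2

$125,807.20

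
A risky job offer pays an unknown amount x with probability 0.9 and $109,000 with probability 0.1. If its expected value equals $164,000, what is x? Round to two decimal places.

0.9·x + 0.1·109000 = 164000
0.9·x = 164000 − 10900 = 153100
x = 153100 / 0.9 = 170111.1111

x = $170,111.11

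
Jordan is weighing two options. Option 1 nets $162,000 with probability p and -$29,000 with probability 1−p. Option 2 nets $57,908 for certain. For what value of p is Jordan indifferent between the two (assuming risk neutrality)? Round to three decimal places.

p = 0.455

p·162000 + (1−p)·(-29000) = 57908
191000p − 29000 = 57908
p = (57908 + 29000) / 191000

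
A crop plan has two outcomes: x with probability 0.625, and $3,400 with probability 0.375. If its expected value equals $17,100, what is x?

0.625·x + 0.375·3400 = 17100
0.625·x = 17100 − 1275 = 15825
x = 15825 / 0.625 = 25320

x = $25,320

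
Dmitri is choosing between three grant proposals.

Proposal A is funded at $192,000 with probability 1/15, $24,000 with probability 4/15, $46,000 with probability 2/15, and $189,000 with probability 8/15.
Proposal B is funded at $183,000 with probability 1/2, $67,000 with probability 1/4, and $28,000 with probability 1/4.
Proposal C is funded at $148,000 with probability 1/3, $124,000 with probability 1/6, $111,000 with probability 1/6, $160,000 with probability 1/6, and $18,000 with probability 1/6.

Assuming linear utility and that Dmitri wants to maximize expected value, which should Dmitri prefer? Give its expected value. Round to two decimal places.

Proposal A ($126,133.33)

Proposal A = 1/15 × 192000 + 4/15 × 24000 + 2/15 × 46000 + 8/15 × 189000 = 12800 + 6400 + 6133.3333 + 100800 = 126133.3333
Proposal B = 1/2 × 183000 + 1/4 × 67000 + 1/4 × 28000 = 91500 + 16750 + 7000 = 115250
Proposal C = 1/3 × 148000 + 1/6 × 124000 + 1/6 × 111000 + 1/6 × 160000 + 1/6 × 18000 = 49333.3333 + 20666.6667 + 18500 + 26666.6667 + 3000 = 118166.6667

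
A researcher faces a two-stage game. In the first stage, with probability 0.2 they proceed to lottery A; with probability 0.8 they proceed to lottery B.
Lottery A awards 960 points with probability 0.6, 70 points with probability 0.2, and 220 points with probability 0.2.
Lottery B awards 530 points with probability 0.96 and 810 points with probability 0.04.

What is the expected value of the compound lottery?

EV(A) = 0.6 × 960 + 0.2 × 70 + 0.2 × 220 = 576 + 14 + 44 = 634
EV(B) = 0.96 × 530 + 0.04 × 810 = 508.8 + 32.4 = 541.2
Overall = 0.2 × 634 + 0.8 × 541.2 = 126.8 + 432.96 = 559.76

559.76 points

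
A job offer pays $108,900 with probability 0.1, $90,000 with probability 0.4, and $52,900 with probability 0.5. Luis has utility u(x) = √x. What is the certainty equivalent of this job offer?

E[u] = 0.1·√108900 + 0.4·√90000 + 0.5·√52900 = 0.1·330 + 0.4·300 + 0.5·230 = 268
CE = (268)² = 71824

$71,824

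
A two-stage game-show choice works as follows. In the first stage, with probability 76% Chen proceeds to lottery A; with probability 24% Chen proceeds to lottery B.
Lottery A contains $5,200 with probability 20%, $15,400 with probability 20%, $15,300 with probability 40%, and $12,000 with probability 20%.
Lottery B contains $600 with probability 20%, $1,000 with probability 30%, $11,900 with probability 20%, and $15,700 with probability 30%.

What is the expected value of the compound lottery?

EV(A) = 0.2 × 5200 + 0.2 × 15400 + 0.4 × 15300 + 0.2 × 12000 = 1040 + 3080 + 6120 + 2400 = 12640
EV(B) = 0.2 × 600 + 0.3 × 1000 + 0.2 × 11900 + 0.3 × 15700 = 120 + 300 + 2380 + 4710 = 7510
Overall = 0.76 × 12640 + 0.24 × 7510 = 9606.4 + 1802.4 = 11408.8

$11,408.80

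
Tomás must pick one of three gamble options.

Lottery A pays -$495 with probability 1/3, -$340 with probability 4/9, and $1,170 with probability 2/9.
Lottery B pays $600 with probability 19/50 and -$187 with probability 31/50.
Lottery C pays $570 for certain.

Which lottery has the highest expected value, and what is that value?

Lottery A = 1/3 × (-495) + 4/9 × (-340) + 2/9 × 1170 = -165 − 151.1111 + 260 = -56.1111
Lottery B = 19/50 × 600 + 31/50 × (-187) = 228 − 115.94 = 112.06
Lottery C: 570 (certain)

Lottery C ($570)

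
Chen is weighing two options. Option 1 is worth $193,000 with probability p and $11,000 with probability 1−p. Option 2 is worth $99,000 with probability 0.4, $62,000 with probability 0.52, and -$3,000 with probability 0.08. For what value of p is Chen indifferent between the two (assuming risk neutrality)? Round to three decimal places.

EV(Option 2) = 0.4 × 99000 + 0.52 × 62000 + 0.08 × (-3000) = 39600 + 32240 − 240 = 71600
p·193000 + (1−p)·11000 = 71600
182000p + 11000 = 71600
p = (71600 − 11000) / 182000

p = 0.333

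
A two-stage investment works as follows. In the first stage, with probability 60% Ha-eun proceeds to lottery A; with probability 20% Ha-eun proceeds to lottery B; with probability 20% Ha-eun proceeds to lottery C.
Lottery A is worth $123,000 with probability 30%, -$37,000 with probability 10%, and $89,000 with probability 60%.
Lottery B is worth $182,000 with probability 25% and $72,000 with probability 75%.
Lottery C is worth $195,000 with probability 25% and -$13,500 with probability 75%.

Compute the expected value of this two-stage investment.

$79,585

EV(A) = 0.3 × 123000 + 0.1 × (-37000) + 0.6 × 89000 = 36900 − 3700 + 53400 = 86600
EV(B) = 0.25 × 182000 + 0.75 × 72000 = 45500 + 54000 = 99500
EV(C) = 0.25 × 195000 + 0.75 × (-13500) = 48750 − 10125 = 38625
Overall = 0.6 × 86600 + 0.2 × 99500 + 0.2 × 38625 = 51960 + 19900 + 7725 = 79585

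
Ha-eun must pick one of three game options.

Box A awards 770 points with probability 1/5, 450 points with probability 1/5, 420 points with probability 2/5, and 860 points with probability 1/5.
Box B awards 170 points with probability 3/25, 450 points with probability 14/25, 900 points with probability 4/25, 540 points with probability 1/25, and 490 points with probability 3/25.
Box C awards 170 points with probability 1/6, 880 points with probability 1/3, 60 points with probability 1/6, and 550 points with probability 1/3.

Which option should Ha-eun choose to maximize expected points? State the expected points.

Box A (584 points)

Box A = 1/5 × 770 + 1/5 × 450 + 2/5 × 420 + 1/5 × 860 = 154 + 90 + 168 + 172 = 584
Box B = 3/25 × 170 + 14/25 × 450 + 4/25 × 900 + 1/25 × 540 + 3/25 × 490 = 20.4 + 252 + 144 + 21.6 + 58.8 = 496.8
Box C = 1/6 × 170 + 1/3 × 880 + 1/6 × 60 + 1/3 × 550 = 28.3333 + 293.3333 + 10 + 183.3333 = 515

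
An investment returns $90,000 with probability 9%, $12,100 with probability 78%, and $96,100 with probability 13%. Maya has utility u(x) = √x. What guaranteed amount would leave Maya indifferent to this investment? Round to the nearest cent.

$23,439.61

E[u] = 0.09·√90000 + 0.78·√12100 + 0.13·√96100 = 0.09·300 + 0.78·110 + 0.13·310 = 153.1
CE = (153.1)² = 23439.61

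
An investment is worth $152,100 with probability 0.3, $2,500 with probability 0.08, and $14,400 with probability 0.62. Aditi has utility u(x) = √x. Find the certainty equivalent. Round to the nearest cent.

E[u] = 0.3·√152100 + 0.08·√2500 + 0.62·√14400 = 0.3·390 + 0.08·50 + 0.62·120 = 195.4
CE = (195.4)² = 38181.16

$38,181.16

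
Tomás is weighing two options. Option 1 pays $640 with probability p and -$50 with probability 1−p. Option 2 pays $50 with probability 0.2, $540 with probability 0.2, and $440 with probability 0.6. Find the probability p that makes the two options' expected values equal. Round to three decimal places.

p = 0.626

EV(Option 2) = 0.2 × 50 + 0.2 × 540 + 0.6 × 440 = 10 + 108 + 264 = 382
p·640 + (1−p)·(-50) = 382
690p − 50 = 382
p = (382 + 50) / 690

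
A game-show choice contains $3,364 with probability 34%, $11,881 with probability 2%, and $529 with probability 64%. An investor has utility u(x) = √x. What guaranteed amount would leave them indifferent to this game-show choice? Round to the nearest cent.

E[u] = 0.34·√3364 + 0.02·√11881 + 0.64·√529 = 0.34·58 + 0.02·109 + 0.64·23 = 36.62
CE = (36.62)² = 1341.0244

$1,341.02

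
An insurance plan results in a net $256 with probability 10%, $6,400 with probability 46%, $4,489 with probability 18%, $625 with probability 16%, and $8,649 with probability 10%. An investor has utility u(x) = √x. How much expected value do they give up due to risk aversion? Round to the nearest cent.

$677.18

E[u] = 0.1·√256 + 0.46·√6400 + 0.18·√4489 + 0.16·√625 + 0.1·√8649 = 0.1·16 + 0.46·80 + 0.18·67 + 0.16·25 + 0.1·93 = 63.76
CE = (63.76)² = 4065.3376
Risk premium = EV − CE = 4742.52 − 4065.3376 = 677.1824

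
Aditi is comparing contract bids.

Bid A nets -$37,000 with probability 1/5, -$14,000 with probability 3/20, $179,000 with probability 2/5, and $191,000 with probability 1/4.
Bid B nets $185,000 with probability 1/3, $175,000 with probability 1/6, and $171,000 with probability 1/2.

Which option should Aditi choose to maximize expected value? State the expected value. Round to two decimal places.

Bid A = 1/5 × (-37000) + 3/20 × (-14000) + 2/5 × 179000 + 1/4 × 191000 = -7400 − 2100 + 71600 + 47750 = 109850
Bid B = 1/3 × 185000 + 1/6 × 175000 + 1/2 × 171000 = 61666.6667 + 29166.6667 + 85500 = 176333.3333

Bid B ($176,333.33)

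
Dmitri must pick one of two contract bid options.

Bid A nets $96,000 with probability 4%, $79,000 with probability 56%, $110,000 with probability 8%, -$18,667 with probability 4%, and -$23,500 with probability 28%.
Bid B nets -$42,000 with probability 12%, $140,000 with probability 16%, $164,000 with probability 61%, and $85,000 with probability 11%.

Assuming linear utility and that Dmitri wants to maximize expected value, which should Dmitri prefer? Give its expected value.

Bid B ($126,750)

Bid A = 0.04 × 96000 + 0.56 × 79000 + 0.08 × 110000 + 0.04 × (-18667) + 0.28 × (-23500) = 3840 + 44240 + 8800 − 746.68 − 6580 = 49553.32
Bid B = 0.12 × (-42000) + 0.16 × 140000 + 0.61 × 164000 + 0.11 × 85000 = -5040 + 22400 + 100040 + 9350 = 126750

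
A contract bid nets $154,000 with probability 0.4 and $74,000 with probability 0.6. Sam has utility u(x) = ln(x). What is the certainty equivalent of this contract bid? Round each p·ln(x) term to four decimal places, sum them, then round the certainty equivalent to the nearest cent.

E[u] = 0.4·ln(154000) + 0.6·ln(74000) = 4.7779 + 6.7271 = 11.5050
CE = e^11.5050 ≈ 99210.59

$99,210.59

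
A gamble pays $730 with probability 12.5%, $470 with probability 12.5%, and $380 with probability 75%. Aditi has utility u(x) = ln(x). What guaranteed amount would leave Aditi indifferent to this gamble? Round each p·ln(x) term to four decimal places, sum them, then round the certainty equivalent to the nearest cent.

E[u] = 0.125·ln(730) + 0.125·ln(470) + 0.75·ln(380) = 0.8241 + 0.7691 + 4.4551 = 6.0483
CE = e^6.0483 ≈ 423.39

$423.39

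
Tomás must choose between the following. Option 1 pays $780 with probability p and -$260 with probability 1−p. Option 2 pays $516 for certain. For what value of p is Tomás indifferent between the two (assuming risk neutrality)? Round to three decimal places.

p = 0.746

p·780 + (1−p)·(-260) = 516
1040p − 260 = 516
p = (516 + 260) / 1040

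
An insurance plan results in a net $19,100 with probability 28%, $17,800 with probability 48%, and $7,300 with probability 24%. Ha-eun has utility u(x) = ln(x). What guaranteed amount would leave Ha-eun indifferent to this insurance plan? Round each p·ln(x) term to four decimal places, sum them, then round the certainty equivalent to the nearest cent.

$14,658.86

E[u] = 0.28·ln(19100) + 0.48·ln(17800) + 0.24·ln(7300) = 2.7601 + 4.6977 + 2.1350 = 9.5928
CE = e^9.5928 ≈ 14658.86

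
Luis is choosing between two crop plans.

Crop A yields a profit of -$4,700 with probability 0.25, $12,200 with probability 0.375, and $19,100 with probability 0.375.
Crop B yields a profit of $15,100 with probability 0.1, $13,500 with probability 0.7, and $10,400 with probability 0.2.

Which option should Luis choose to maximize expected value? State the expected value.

Crop A = 0.25 × (-4700) + 0.375 × 12200 + 0.375 × 19100 = -1175 + 4575 + 7162.5 = 10562.5
Crop B = 0.1 × 15100 + 0.7 × 13500 + 0.2 × 10400 = 1510 + 9450 + 2080 = 13040

Crop B ($13,040)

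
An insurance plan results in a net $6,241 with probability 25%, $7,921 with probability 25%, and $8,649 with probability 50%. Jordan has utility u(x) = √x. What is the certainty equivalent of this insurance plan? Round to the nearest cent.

E[u] = 0.25·√6241 + 0.25·√7921 + 0.5·√8649 = 0.25·79 + 0.25·89 + 0.5·93 = 88.5
CE = (88.5)² = 7832.25

$7,832.25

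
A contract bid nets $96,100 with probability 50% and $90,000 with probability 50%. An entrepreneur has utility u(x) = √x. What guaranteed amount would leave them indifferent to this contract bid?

E[u] = 0.5·√96100 + 0.5·√90000 = 0.5·310 + 0.5·300 = 305
CE = (305)² = 93025

$93,025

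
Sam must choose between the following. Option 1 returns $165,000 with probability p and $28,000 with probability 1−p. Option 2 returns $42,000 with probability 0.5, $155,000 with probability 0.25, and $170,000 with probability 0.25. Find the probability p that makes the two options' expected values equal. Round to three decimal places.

p = 0.542

EV(Option 2) = 0.5 × 42000 + 0.25 × 155000 + 0.25 × 170000 = 21000 + 38750 + 42500 = 102250
p·165000 + (1−p)·28000 = 102250
137000p + 28000 = 102250
p = (102250 − 28000) / 137000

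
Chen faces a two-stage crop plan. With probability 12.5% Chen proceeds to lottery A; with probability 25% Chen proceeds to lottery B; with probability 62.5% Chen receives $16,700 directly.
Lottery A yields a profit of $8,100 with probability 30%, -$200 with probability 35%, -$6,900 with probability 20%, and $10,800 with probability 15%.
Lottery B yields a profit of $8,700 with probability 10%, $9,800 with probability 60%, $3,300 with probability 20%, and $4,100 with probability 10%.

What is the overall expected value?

$12,717.50

EV(A) = 0.3 × 8100 + 0.35 × (-200) + 0.2 × (-6900) + 0.15 × 10800 = 2430 − 70 − 1380 + 1620 = 2600
EV(B) = 0.1 × 8700 + 0.6 × 9800 + 0.2 × 3300 + 0.1 × 4100 = 870 + 5880 + 660 + 410 = 7820
Branch C: 16700 (certain)
Overall = 0.125 × 2600 + 0.25 × 7820 + 0.625 × 16700 = 325 + 1955 + 10437.5 = 12717.5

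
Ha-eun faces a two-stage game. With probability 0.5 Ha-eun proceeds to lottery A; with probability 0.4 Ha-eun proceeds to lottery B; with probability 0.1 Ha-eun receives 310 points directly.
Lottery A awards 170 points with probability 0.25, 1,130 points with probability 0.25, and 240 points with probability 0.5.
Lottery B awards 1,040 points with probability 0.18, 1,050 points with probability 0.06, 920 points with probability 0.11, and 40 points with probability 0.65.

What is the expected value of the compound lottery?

EV(A) = 0.25 × 170 + 0.25 × 1130 + 0.5 × 240 = 42.5 + 282.5 + 120 = 445
EV(B) = 0.18 × 1040 + 0.06 × 1050 + 0.11 × 920 + 0.65 × 40 = 187.2 + 63 + 101.2 + 26 = 377.4
Branch C: 310 (certain)
Overall = 0.5 × 445 + 0.4 × 377.4 + 0.1 × 310 = 222.5 + 150.96 + 31 = 404.46

404.46 points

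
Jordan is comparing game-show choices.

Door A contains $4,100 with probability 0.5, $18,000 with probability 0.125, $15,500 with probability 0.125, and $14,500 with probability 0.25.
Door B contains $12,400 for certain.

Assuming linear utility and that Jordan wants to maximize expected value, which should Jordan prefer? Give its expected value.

Door B ($12,400)

Door A = 0.5 × 4100 + 0.125 × 18000 + 0.125 × 15500 + 0.25 × 14500 = 2050 + 2250 + 1937.5 + 3625 = 9862.5
Door B: 12400 (certain)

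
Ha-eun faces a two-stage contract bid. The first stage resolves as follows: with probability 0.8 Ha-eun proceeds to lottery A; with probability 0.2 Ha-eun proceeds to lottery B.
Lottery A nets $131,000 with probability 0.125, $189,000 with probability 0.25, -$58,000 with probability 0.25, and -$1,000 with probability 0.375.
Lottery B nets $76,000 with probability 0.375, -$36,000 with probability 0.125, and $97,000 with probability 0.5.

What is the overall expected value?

EV(A) = 0.125 × 131000 + 0.25 × 189000 + 0.25 × (-58000) + 0.375 × (-1000) = 16375 + 47250 − 14500 − 375 = 48750
EV(B) = 0.375 × 76000 + 0.125 × (-36000) + 0.5 × 97000 = 28500 − 4500 + 48500 = 72500
Overall = 0.8 × 48750 + 0.2 × 72500 = 39000 + 14500 = 53500

$53,500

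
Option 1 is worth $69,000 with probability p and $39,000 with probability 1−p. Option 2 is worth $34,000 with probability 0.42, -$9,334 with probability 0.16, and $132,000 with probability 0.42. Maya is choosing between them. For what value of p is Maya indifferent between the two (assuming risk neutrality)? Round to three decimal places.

p = 0.974

EV(Option 2) = 0.42 × 34000 + 0.16 × (-9334) + 0.42 × 132000 = 14280 − 1493.44 + 55440 = 68226.56
p·69000 + (1−p)·39000 = 68226.56
30000p + 39000 = 68226.56
p = (68226.56 − 39000) / 30000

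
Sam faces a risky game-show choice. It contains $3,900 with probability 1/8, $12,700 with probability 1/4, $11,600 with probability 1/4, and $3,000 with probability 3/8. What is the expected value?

$7,687.50

EV = 1/8 × 3900 + 1/4 × 12700 + 1/4 × 11600 + 3/8 × 3000 = 487.5 + 3175 + 2900 + 1125 = 7687.5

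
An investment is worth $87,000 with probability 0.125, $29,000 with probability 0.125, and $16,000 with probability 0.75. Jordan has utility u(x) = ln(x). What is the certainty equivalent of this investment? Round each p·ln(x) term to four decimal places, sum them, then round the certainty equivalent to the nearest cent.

E[u] = 0.125·ln(87000) + 0.125·ln(29000) + 0.75·ln(16000) = 1.4217 + 1.2844 + 7.2603 = 9.9664
CE = e^9.9664 ≈ 21298.67

$21,298.67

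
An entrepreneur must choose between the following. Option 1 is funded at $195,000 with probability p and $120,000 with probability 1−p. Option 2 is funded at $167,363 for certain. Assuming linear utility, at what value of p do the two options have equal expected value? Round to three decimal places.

p = 0.632

p·195000 + (1−p)·120000 = 167363
75000p + 120000 = 167363
p = (167363 − 120000) / 75000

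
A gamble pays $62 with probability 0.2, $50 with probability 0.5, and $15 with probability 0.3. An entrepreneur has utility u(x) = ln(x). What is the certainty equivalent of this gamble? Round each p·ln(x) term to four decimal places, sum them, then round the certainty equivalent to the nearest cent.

E[u] = 0.2·ln(62) + 0.5·ln(50) + 0.3·ln(15) = 0.8254 + 1.9560 + 0.8124 = 3.5938
CE = e^3.5938 ≈ 36.37

$36.37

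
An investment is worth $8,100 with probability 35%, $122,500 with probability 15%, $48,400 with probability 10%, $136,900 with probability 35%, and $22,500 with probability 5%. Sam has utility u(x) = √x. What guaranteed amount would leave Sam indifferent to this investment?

$59,049

E[u] = 0.35·√8100 + 0.15·√122500 + 0.1·√48400 + 0.35·√136900 + 0.05·√22500 = 0.35·90 + 0.15·350 + 0.1·220 + 0.35·370 + 0.05·150 = 243
CE = (243)² = 59049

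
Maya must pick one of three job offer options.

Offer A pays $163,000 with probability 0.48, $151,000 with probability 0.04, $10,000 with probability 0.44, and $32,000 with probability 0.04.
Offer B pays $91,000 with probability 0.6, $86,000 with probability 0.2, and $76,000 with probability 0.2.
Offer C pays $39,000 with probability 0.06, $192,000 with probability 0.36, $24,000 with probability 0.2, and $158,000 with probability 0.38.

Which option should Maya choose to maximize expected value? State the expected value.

Offer A = 0.48 × 163000 + 0.04 × 151000 + 0.44 × 10000 + 0.04 × 32000 = 78240 + 6040 + 4400 + 1280 = 89960
Offer B = 0.6 × 91000 + 0.2 × 86000 + 0.2 × 76000 = 54600 + 17200 + 15200 = 87000
Offer C = 0.06 × 39000 + 0.36 × 192000 + 0.2 × 24000 + 0.38 × 158000 = 2340 + 69120 + 4800 + 60040 = 136300

Offer C ($136,300)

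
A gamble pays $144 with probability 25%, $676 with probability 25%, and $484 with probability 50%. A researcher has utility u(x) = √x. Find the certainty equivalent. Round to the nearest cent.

$420.25

E[u] = 0.25·√144 + 0.25·√676 + 0.5·√484 = 0.25·12 + 0.25·26 + 0.5·22 = 20.5
CE = (20.5)² = 420.25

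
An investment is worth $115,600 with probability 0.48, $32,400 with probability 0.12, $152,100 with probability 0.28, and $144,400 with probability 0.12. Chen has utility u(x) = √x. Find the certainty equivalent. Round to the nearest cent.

E[u] = 0.48·√115600 + 0.12·√32400 + 0.28·√152100 + 0.12·√144400 = 0.48·340 + 0.12·180 + 0.28·390 + 0.12·380 = 339.6
CE = (339.6)² = 115328.16

$115,328.16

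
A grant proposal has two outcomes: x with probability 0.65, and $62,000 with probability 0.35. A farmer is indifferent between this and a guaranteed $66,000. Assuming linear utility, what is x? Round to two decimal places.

x = $68,153.85

0.65·x + 0.35·62000 = 66000
0.65·x = 66000 − 21700 = 44300
x = 44300 / 0.65 = 68153.8462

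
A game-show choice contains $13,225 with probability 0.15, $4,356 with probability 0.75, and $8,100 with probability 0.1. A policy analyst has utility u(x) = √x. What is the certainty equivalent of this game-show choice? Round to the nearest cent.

E[u] = 0.15·√13225 + 0.75·√4356 + 0.1·√8100 = 0.15·115 + 0.75·66 + 0.1·90 = 75.75
CE = (75.75)² = 5738.0625

$5,738.06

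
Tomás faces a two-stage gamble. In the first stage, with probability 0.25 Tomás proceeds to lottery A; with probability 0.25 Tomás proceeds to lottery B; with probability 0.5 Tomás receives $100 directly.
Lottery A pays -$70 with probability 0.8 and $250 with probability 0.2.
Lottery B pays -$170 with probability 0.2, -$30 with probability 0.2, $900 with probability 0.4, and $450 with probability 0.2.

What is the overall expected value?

EV(A) = 0.8 × (-70) + 0.2 × 250 = -56 + 50 = -6
EV(B) = 0.2 × (-170) + 0.2 × (-30) + 0.4 × 900 + 0.2 × 450 = -34 − 6 + 360 + 90 = 410
Branch C: 100 (certain)
Overall = 0.25 × (-6) + 0.25 × 410 + 0.5 × 100 = -1.5 + 102.5 + 50 = 151

$151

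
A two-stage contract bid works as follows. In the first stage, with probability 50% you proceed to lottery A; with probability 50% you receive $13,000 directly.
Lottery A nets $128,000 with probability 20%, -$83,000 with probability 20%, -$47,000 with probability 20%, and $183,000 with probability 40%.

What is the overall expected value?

EV(A) = 0.2 × 128000 + 0.2 × (-83000) + 0.2 × (-47000) + 0.4 × 183000 = 25600 − 16600 − 9400 + 73200 = 72800
Branch B: 13000 (certain)
Overall = 0.5 × 72800 + 0.5 × 13000 = 36400 + 6500 = 42900

$42,900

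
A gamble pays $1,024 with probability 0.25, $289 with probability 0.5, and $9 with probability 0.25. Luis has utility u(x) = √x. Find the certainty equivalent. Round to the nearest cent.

E[u] = 0.25·√1024 + 0.5·√289 + 0.25·√9 = 0.25·32 + 0.5·17 + 0.25·3 = 17.25
CE = (17.25)² = 297.5625

$297.56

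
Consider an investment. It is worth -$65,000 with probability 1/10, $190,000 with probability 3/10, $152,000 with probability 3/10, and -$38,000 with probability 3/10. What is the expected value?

$84,700

EV = 1/10 × (-65000) + 3/10 × 190000 + 3/10 × 152000 + 3/10 × (-38000) = -6500 + 57000 + 45600 − 11400 = 84700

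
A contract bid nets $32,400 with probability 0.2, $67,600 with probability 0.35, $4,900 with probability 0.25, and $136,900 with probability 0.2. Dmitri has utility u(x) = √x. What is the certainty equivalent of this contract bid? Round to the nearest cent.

E[u] = 0.2·√32400 + 0.35·√67600 + 0.25·√4900 + 0.2·√136900 = 0.2·180 + 0.35·260 + 0.25·70 + 0.2·370 = 218.5
CE = (218.5)² = 47742.25

$47,742.25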